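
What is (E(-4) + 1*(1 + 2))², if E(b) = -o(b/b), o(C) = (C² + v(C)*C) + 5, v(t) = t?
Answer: 16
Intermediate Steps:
o(C) = 5 + 2*C² (o(C) = (C² + C*C) + 5 = (C² + C²) + 5 = 2*C² + 5 = 5 + 2*C²)
E(b) = -7 (E(b) = -(5 + 2*(b/b)²) = -(5 + 2*1²) = -(5 + 2*1) = -(5 + 2) = -1*7 = -7)
(E(-4) + 1*(1 + 2))² = (-7 + 1*(1 + 2))² = (-7 + 1*3)² = (-7 + 3)² = (-4)² = 16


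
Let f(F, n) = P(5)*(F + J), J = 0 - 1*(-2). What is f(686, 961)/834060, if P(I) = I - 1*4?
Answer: 172/208515 ≈ 0.00082488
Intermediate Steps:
P(I) = -4 + I (P(I) = I - 4 = -4 + I)
J = 2 (J = 0 + 2 = 2)
f(F, n) = 2 + F (f(F, n) = (-4 + 5)*(F + 2) = 1*(2 + F) = 2 + F)
f(686, 961)/834060 = (2 + 686)/834060 = 688*(1/834060) = 172/208515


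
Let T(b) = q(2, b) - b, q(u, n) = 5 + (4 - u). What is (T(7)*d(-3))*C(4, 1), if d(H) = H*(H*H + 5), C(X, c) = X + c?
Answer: 0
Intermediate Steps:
q(u, n) = 9 - u
d(H) = H*(5 + H²) (d(H) = H*(H² + 5) = H*(5 + H²))
T(b) = 7 - b (T(b) = (9 - 1*2) - b = (9 - 2) - b = 7 - b)
(T(7)*d(-3))*C(4, 1) = ((7 - 1*7)*(-3*(5 + (-3)²)))*(4 + 1) = ((7 - 7)*(-3*(5 + 9)))*5 = (0*(-3*14))*5 = (0*(-42))*5 = 0*5 = 0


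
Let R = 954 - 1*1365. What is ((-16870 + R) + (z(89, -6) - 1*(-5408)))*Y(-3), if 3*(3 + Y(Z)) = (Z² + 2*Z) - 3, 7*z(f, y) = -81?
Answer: 249576/7 ≈ 35654.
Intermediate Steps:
z(f, y) = -81/7 (z(f, y) = (⅐)*(-81) = -81/7)
Y(Z) = -4 + Z²/3 + 2*Z/3 (Y(Z) = -3 + ((Z² + 2*Z) - 3)/3 = -3 + (-3 + Z² + 2*Z)/3 = -3 + (-1 + Z²/3 + 2*Z/3) = -4 + Z²/3 + 2*Z/3)
R = -411 (R = 954 - 1365 = -411)
((-16870 + R) + (z(89, -6) - 1*(-5408)))*Y(-3) = ((-16870 - 411) + (-81/7 - 1*(-5408)))*(-4 + (⅓)*(-3)² + (⅔)*(-3)) = (-17281 + (-81/7 + 5408))*(-4 + (⅓)*9 - 2) = (-17281 + 37775/7)*(-4 + 3 - 2) = -83192/7*(-3) = 249576/7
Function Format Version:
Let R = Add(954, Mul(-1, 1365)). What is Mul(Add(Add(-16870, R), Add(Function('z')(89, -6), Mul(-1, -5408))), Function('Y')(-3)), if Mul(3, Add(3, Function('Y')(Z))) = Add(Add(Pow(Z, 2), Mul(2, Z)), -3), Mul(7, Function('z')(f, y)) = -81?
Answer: Rational(249576, 7) ≈ 35654.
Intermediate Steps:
Function('z')(f, y) = Rational(-81, 7) (Function('z')(f, y) = Mul(Rational(1, 7), -81) = Rational(-81, 7))
Function('Y')(Z) = Add(-4, Mul(Rational(1, 3), Pow(Z, 2)), Mul(Rational(2, 3), Z)) (Function('Y')(Z) = Add(-3, Mul(Rational(1, 3), Add(Add(Pow(Z, 2), Mul(2, Z)), -3))) = Add(-3, Mul(Rational(1, 3), Add(-3, Pow(Z, 2), Mul(2, Z)))) = Add(-3, Add(-1, Mul(Rational(1, 3), Pow(Z, 2)), Mul(Rational(2, 3), Z))) = Add(-4, Mul(Rational(1, 3), Pow(Z, 2)), Mul(Rational(2, 3), Z)))
R = -411 (R = Add(954, -1365) = -411)
Mul(Add(Add(-16870, R), Add(Function('z')(89, -6), Mul(-1, -5408))), Function('Y')(-3)) = Mul(Add(Add(-16870, -411), Add(Rational(-81, 7), Mul(-1, -5408))), Add(-4, Mul(Rational(1, 3), Pow(-3, 2)), Mul(Rational(2, 3), -3))) = Mul(Add(-17281, Add(Rational(-81, 7), 5408)), Add(-4, Mul(Rational(1, 3), 9), -2)) = Mul(Add(-17281, Rational(37775, 7)), Add(-4, 3, -2)) = Mul(Rational(-83192, 7), -3) = Rational(249576, 7)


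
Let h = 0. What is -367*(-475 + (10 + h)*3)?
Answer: 163315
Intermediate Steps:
-367*(-475 + (10 + h)*3) = -367*(-475 + (10 + 0)*3) = -367*(-475 + 10*3) = -367*(-475 + 30) = -367*(-445) = 163315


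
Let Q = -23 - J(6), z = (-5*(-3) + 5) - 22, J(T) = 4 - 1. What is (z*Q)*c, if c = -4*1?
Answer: -208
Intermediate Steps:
J(T) = 3
z = -2 (z = (15 + 5) - 22 = 20 - 22 = -2)
Q = -26 (Q = -23 - 1*3 = -23 - 3 = -26)
c = -4
(z*Q)*c = -2*(-26)*(-4) = 52*(-4) = -208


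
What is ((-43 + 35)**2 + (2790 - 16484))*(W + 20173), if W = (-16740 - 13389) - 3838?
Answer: 188012220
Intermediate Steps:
W = -33967 (W = -30129 - 3838 = -33967)
((-43 + 35)**2 + (2790 - 16484))*(W + 20173) = ((-43 + 35)**2 + (2790 - 16484))*(-33967 + 20173) = ((-8)**2 - 13694)*(-13794) = (64 - 13694)*(-13794) = -13630*(-13794) = 188012220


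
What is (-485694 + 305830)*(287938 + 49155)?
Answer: -60630895352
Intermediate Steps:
(-485694 + 305830)*(287938 + 49155) = -179864*337093 = -60630895352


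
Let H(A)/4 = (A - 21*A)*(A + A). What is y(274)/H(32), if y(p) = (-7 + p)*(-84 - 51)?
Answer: 7209/32768 ≈ 0.22000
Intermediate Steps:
y(p) = 945 - 135*p (y(p) = (-7 + p)*(-135) = 945 - 135*p)
H(A) = -160*A² (H(A) = 4*((A - 21*A)*(A + A)) = 4*((-20*A)*(2*A)) = 4*(-40*A²) = -160*A²)
y(274)/H(32) = (945 - 135*274)/((-160*32²)) = (945 - 36990)/((-160*1024)) = -36045/(-163840) = -36045*(-1/163840) = 7209/32768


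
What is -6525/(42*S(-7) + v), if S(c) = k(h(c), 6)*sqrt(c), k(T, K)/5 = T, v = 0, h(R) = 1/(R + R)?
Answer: -435*I*sqrt(7)/7 ≈ -164.41*I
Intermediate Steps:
h(R) = 1/(2*R)
k(T, K) = 5*T
S(c) = 5/(2*sqrt(c)) (S(c) = (5*(1/(2*c)))*sqrt(c) = (5/(2*c))*sqrt(c) = 5/(2*sqrt(c)))
-6525/(42*S(-7) + v) = -6525/(42*(5/(2*sqrt(-7))) + 0) = -6525/(42*(5*(-I*sqrt(7)/7)/2) + 0) = -6525/(42*(-5*I*sqrt(7)/14) + 0) = -6525/(-15*I*sqrt(7) + 0) = -6525*I*sqrt(7)/105 = -435*I*sqrt(7)/7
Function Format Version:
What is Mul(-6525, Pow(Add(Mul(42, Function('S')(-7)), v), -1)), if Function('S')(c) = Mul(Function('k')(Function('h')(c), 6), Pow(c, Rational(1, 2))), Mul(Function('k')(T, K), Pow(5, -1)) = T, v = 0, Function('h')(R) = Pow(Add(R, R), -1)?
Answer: Mul(Rational(-435, 7), I, Pow(7, Rational(1, 2))) ≈ Mul(-164.41, I)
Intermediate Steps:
Function('h')(R) = Mul(Rational(1, 2), Pow(R, -1)) (Function('h')(R) = Pow(Mul(2, R), -1) = Mul(Rational(1, 2), Pow(R, -1)))
Function('k')(T, K) = Mul(5, T)
Function('S')(c) = Mul(Rational(5, 2), Pow(c, Rational(-1, 2))) (Function('S')(c) = Mul(Mul(5, Mul(Rational(1, 2), Pow(c, -1))), Pow(c, Rational(1, 2))) = Mul(Mul(Rational(5, 2), Pow(c, -1)), Pow(c, Rational(1, 2))) = Mul(Rational(5, 2), Pow(c, Rational(-1, 2))))
Mul(-6525, Pow(Add(Mul(42, Function('S')(-7)), v), -1)) = Mul(-6525, Pow(Add(Mul(42, Mul(Rational(5, 2), Pow(-7, Rational(-1, 2)))), 0), -1)) = Mul(-6525, Pow(Add(Mul(42, Mul(Rational(5, 2), Mul(Rational(-1, 7), I, Pow(7, Rational(1, 2))))), 0), -1)) = Mul(-6525, Pow(Add(Mul(42, Mul(Rational(-5, 14), I, Pow(7, Rational(1, 2)))), 0), -1)) = Mul(-6525, Pow(Add(Mul(-15, I, Pow(7, Rational(1, 2))), 0), -1)) = Mul(-6525, Pow(Mul(-15, I, Pow(7, Rational(1, 2))), -1)) = Mul(-6525, Mul(Rational(1, 105), I, Pow(7, Rational(1, 2)))) = Mul(Rational(-435, 7), I, Pow(7, Rational(1, 2)))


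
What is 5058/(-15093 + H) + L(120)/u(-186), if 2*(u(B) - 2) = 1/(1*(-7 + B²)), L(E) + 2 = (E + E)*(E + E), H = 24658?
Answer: 38112580466566/1323384705 ≈ 28799.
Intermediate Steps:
L(E) = -2 + 4*E² (L(E) = -2 + (E + E)*(E + E) = -2 + (2*E)*(2*E) = -2 + 4*E²)
u(B) = 2 + 1/(2*(-7 + B²)) (u(B) = 2 + 1/(2*((1*(-7 + B²)))) = 2 + 1/(2*(-7 + B²)))
5058/(-15093 + H) + L(120)/u(-186) = 5058/(-15093 + 24658) + (-2 + 4*120²)/(((-27 + 4*(-186)²)/(2*(-7 + (-186)²)))) = 5058/9565 + (-2 + 4*14400)/(((-27 + 4*34596)/(2*(-7 + 34596)))) = 5058*(1/9565) + (-2 + 57600)/(((½)*(-27 + 138384)/34589)) = 5058/9565 + 57598/(((½)*(1/34589)*138357)) = 5058/9565 + 57598/(138357/69178) = 5058/9565 + 57598*(69178/138357) = 5058/9565 + 3984514444/138357 = 38112580466566/1323384705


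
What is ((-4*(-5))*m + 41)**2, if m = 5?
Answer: 19881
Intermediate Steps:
((-4*(-5))*m + 41)**2 = (-4*(-5)*5 + 41)**2 = (20*5 + 41)**2 = (100 + 41)**2 = 141**2 = 19881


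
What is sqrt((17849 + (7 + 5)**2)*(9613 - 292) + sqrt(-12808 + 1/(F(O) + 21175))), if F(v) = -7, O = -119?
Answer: sqrt(295845296292 + 7*I*sqrt(813359229))/42 ≈ 12950.0 + 0.0043695*I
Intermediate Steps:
sqrt((17849 + (7 + 5)**2)*(9613 - 292) + sqrt(-12808 + 1/(F(O) + 21175))) = sqrt((17849 + (7 + 5)**2)*(9613 - 292) + sqrt(-12808 + 1/(-7 + 21175))) = sqrt((17849 + 12**2)*9321 + sqrt(-12808 + 1/21168)) = sqrt((17849 + 144)*9321 + sqrt(-12808 + 1/21168)) = sqrt(17993*9321 + sqrt(-271119743/21168)) = sqrt(167712753 + I*sqrt(813359229)/252)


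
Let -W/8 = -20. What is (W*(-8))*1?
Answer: -1280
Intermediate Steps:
W = 160 (W = -8*(-20) = 160)
(W*(-8))*1 = (160*(-8))*1 = -1280*1 = -1280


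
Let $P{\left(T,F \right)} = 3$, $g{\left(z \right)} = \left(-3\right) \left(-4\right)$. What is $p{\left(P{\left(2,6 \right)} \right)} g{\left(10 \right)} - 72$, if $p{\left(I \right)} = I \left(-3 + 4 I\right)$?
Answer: $252$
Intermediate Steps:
$g{\left(z \right)} = 12$
$p{\left(P{\left(2,6 \right)} \right)} g{\left(10 \right)} - 72 = 3 \left(-3 + 4 \cdot 3\right) 12 - 72 = 3 \left(-3 + 12\right) 12 - 72 = 3 \cdot 9 \cdot 12 - 72 = 27 \cdot 12 - 72 = 324 - 72 = 252$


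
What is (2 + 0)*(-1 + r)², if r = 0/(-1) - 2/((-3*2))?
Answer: 8/9 ≈ 0.88889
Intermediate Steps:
r = ⅓ (r = 0*(-1) - 2/(-6) = 0 - 2*(-⅙) = 0 + ⅓ = ⅓ ≈ 0.33333)
(2 + 0)*(-1 + r)² = (2 + 0)*(-1 + ⅓)² = 2*(-⅔)² = 2*(4/9) = 8/9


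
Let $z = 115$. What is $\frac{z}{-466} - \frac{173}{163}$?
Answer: $- \frac{99363}{75958} \approx -1.3081$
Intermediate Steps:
$\frac{z}{-466} - \frac{173}{163} = \frac{115}{-466} - \frac{173}{163} = 115 \left(- \frac{1}{466}\right) - \frac{173}{163} = - \frac{115}{466} - \frac{173}{163} = - \frac{99363}{75958}$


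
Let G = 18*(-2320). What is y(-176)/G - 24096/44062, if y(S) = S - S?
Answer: -12048/22031 ≈ -0.54687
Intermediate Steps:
y(S) = 0
G = -41760
y(-176)/G - 24096/44062 = 0/(-41760) - 24096/44062 = 0*(-1/41760) - 24096*1/44062 = 0 - 12048/22031 = -12048/22031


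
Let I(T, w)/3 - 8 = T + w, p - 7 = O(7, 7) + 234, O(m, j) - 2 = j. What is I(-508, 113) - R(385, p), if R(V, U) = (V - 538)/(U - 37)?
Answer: -82380/71 ≈ -1160.3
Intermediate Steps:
O(m, j) = 2 + j
p = 250 (p = 7 + ((2 + 7) + 234) = 7 + (9 + 234) = 7 + 243 = 250)
R(V, U) = (-538 + V)/(-37 + U)
I(T, w) = 24 + 3*T + 3*w (I(T, w) = 24 + 3*(T + w) = 24 + (3*T + 3*w) = 24 + 3*T + 3*w)
I(-508, 113) - R(385, p) = (24 + 3*(-508) + 3*113) - (-538 + 385)/(-37 + 250) = (24 - 1524 + 339) - (-153)/213 = -1161 - (-153)/213 = -1161 - 1*(-51/71) = -1161 + 51/71 = -82380/71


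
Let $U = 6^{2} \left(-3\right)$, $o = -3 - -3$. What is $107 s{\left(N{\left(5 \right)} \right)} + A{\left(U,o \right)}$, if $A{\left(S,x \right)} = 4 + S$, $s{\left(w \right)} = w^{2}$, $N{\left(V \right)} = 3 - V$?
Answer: $324$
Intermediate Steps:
$o = 0$ ($o = -3 + 3 = 0$)
$U = -108$ ($U = 36 \left(-3\right) = -108$)
$107 s{\left(N{\left(5 \right)} \right)} + A{\left(U,o \right)} = 107 \left(3 - 5\right)^{2} + \left(4 - 108\right) = 107 \left(3 - 5\right)^{2} - 104 = 107 \left(-2\right)^{2} - 104 = 107 \cdot 4 - 104 = 428 - 104 = 324$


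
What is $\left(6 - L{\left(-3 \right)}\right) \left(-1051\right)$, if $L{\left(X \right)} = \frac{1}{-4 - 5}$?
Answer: $- \frac{57805}{9} \approx -6422.8$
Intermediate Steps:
$L{\left(X \right)} = - \frac{1}{9}$ ($L{\left(X \right)} = \frac{1}{-9} = - \frac{1}{9}$)
$\left(6 - L{\left(-3 \right)}\right) \left(-1051\right) = \left(6 - - \frac{1}{9}\right) \left(-1051\right) = \left(6 + \frac{1}{9}\right) \left(-1051\right) = \frac{55}{9} \left(-1051\right) = - \frac{57805}{9}$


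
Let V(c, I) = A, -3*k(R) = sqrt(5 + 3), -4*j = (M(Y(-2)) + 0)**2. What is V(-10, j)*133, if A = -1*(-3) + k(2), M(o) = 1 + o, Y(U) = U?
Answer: 399 - 266*sqrt(2)/3 ≈ 273.61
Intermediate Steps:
j = -1/4 (j = -((1 - 2) + 0)**2/4 = -(-1 + 0)**2/4 = -1/4*(-1)**2 = -1/4*1 = -1/4 ≈ -0.25000)
k(R) = -2*sqrt(2)/3 (k(R) = -sqrt(5 + 3)/3 = -2*sqrt(2)/3)
A = 3 - 2*sqrt(2)/3 (A = -1*(-3) - 2*sqrt(2)/3 = 3 - 2*sqrt(2)/3 ≈ 2.0572)
V(c, I) = 3 - 2*sqrt(2)/3
V(-10, j)*133 = (3 - 2*sqrt(2)/3)*133 = 399 - 266*sqrt(2)/3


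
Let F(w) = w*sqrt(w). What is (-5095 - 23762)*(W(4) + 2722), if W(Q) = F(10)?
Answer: -78548754 - 288570*sqrt(10) ≈ -7.9461e+7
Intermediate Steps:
F(w) = w**(3/2)
W(Q) = 10*sqrt(10) (W(Q) = 10**(3/2) = 10*sqrt(10))
(-5095 - 23762)*(W(4) + 2722) = (-5095 - 23762)*(10*sqrt(10) + 2722) = -28857*(2722 + 10*sqrt(10)) = -78548754 - 288570*sqrt(10)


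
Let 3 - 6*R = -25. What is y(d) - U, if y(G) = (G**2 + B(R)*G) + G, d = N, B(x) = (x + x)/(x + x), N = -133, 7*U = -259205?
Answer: 381166/7 ≈ 54452.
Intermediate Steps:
R = 14/3 (R = 1/2 - 1/6*(-25) = 1/2 + 25/6 = 14/3 ≈ 4.6667)
U = -259205/7 (U = (1/7)*(-259205) = -259205/7 ≈ -37029.)
B(x) = 1 (B(x) = (2*x)/((2*x)) = (2*x)*(1/(2*x)) = 1)
d = -133
y(G) = G**2 + 2*G (y(G) = (G**2 + 1*G) + G = (G**2 + G) + G = (G + G**2) + G = G**2 + 2*G)
y(d) - U = -133*(2 - 133) - 1*(-259205/7) = -133*(-131) + 259205/7 = 17423 + 259205/7 = 381166/7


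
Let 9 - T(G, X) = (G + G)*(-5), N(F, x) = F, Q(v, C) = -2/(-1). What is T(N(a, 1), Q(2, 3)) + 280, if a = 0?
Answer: 289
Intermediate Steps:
Q(v, C) = 2 (Q(v, C) = -2*(-1) = 2)
T(G, X) = 9 + 10*G (T(G, X) = 9 - (G + G)*(-5) = 9 - 2*G*(-5) = 9 - (-10)*G = 9 + 10*G)
T(N(a, 1), Q(2, 3)) + 280 = (9 + 10*0) + 280 = (9 + 0) + 280 = 9 + 280 = 289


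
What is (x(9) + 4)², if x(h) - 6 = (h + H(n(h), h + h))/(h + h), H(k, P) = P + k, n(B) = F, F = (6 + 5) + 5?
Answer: 49729/324 ≈ 153.48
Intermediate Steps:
F = 16 (F = 11 + 5 = 16)
n(B) = 16
x(h) = 6 + (16 + 3*h)/(2*h) (x(h) = 6 + (h + ((h + h) + 16))/(h + h) = 6 + (h + (2*h + 16))/((2*h)) = 6 + (h + (16 + 2*h))*(1/(2*h)) = 6 + (16 + 3*h)*(1/(2*h)) = 6 + (16 + 3*h)/(2*h))
(x(9) + 4)² = ((15/2 + 8/9) + 4)² = (151/18 + 4)² = (223/18)² = 49729/324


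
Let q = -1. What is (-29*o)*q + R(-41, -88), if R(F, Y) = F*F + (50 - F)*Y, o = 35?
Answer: -5312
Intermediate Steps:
R(F, Y) = F**2 + Y*(50 - F)
(-29*o)*q + R(-41, -88) = -29*35*(-1) + ((-41)**2 + 50*(-88) - 1*(-41)*(-88)) = -1015*(-1) + (1681 - 4400 - 3608) = 1015 - 6327 = -5312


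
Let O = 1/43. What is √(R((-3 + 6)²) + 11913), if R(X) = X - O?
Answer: √22043735/43 ≈ 109.19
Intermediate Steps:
O = 1/43 ≈ 0.023256
R(X) = -1/43 + X (R(X) = X - 1*1/43 = X - 1/43 = -1/43 + X)
√(R((-3 + 6)²) + 11913) = √((-1/43 + (-3 + 6)²) + 11913) = √((-1/43 + 3²) + 11913) = √((-1/43 + 9) + 11913) = √(386/43 + 11913) = √(512645/43) = √22043735/43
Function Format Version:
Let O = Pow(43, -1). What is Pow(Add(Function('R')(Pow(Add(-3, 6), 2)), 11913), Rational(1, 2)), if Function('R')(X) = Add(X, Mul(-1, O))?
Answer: Mul(Rational(1, 43), Pow(22043735, Rational(1, 2))) ≈ 109.19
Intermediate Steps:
O = Rational(1, 43) ≈ 0.023256
Function('R')(X) = Add(Rational(-1, 43), X) (Function('R')(X) = Add(X, Mul(-1, Rational(1, 43))) = Add(X, Rational(-1, 43)) = Add(Rational(-1, 43), X))
Pow(Add(Function('R')(Pow(Add(-3, 6), 2)), 11913), Rational(1, 2)) = Pow(Add(Add(Rational(-1, 43), Pow(Add(-3, 6), 2)), 11913), Rational(1, 2)) = Pow(Add(Add(Rational(-1, 43), Pow(3, 2)), 11913), Rational(1, 2)) = Pow(Add(Add(Rational(-1, 43), 9), 11913), Rational(1, 2)) = Pow(Add(Rational(386, 43), 11913), Rational(1, 2)) = Pow(Rational(512645, 43), Rational(1, 2)) = Mul(Rational(1, 43), Pow(22043735, Rational(1, 2)))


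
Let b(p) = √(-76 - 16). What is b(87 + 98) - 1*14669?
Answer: -14669 + 2*I*√23 ≈ -14669.0 + 9.5917*I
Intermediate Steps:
b(p) = 2*I*√23 (b(p) = √(-92) = 2*I*√23)
b(87 + 98) - 1*14669 = 2*I*√23 - 1*14669 = 2*I*√23 - 14669 = -14669 + 2*I*√23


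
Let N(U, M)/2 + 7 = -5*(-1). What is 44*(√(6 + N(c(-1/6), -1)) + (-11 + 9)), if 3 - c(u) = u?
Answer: -88 + 44*√2 ≈ -25.775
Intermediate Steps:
c(u) = 3 - u
N(U, M) = -4 (N(U, M) = -14 + 2*(-5*(-1)) = -14 + 2*5 = -14 + 10 = -4)
44*(√(6 + N(c(-1/6), -1)) + (-11 + 9)) = 44*(√(6 - 4) + (-11 + 9)) = 44*(√2 - 2) = 44*(-2 + √2) = -88 + 44*√2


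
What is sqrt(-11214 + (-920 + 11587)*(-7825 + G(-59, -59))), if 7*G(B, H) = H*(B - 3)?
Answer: I*sqrt(3817404759)/7 ≈ 8826.5*I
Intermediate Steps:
G(B, H) = H*(-3 + B)/7 (G(B, H) = (H*(B - 3))/7 = (H*(-3 + B))/7 = H*(-3 + B)/7)
sqrt(-11214 + (-920 + 11587)*(-7825 + G(-59, -59))) = sqrt(-11214 + (-920 + 11587)*(-7825 + (1/7)*(-59)*(-3 - 59))) = sqrt(-11214 + 10667*(-7825 + (1/7)*(-59)*(-62))) = sqrt(-11214 + 10667*(-7825 + 3658/7)) = sqrt(-11214 + 10667*(-51117/7)) = sqrt(-11214 - 545265039/7) = sqrt(-545343537/7) = I*sqrt(3817404759)/7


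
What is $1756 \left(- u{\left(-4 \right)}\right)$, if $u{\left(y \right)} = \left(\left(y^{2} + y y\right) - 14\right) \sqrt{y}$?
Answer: $- 63216 i \approx - 63216.0 i$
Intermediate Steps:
$u{\left(y \right)} = \sqrt{y} \left(-14 + 2 y^{2}\right)$ ($u{\left(y \right)} = \left(\left(y^{2} + y^{2}\right) - 14\right) \sqrt{y} = \left(2 y^{2} - 14\right) \sqrt{y} = \left(-14 + 2 y^{2}\right) \sqrt{y} = \sqrt{y} \left(-14 + 2 y^{2}\right)$)
$1756 \left(- u{\left(-4 \right)}\right) = 1756 \left(- 2 \sqrt{-4} \left(-7 + \left(-4\right)^{2}\right)\right) = 1756 \left(- 2 \cdot 2 i \left(-7 + 16\right)\right) = 1756 \left(- 2 \cdot 2 i 9\right) = 1756 \left(- 36 i\right) = - 63216 i$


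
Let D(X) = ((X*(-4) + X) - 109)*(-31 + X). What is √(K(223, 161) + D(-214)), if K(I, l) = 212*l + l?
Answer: 2*I*√24073 ≈ 310.31*I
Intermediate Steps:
K(I, l) = 213*l
D(X) = (-109 - 3*X)*(-31 + X) (D(X) = ((-4*X + X) - 109)*(-31 + X) = (-3*X - 109)*(-31 + X) = (-109 - 3*X)*(-31 + X))
√(K(223, 161) + D(-214)) = √(213*161 + (3379 - 16*(-214) - 3*(-214)²)) = √(34293 + (3379 + 3424 - 3*45796)) = √(34293 + (3379 + 3424 - 137388)) = √(34293 - 130585) = √(-96292) = 2*I*√24073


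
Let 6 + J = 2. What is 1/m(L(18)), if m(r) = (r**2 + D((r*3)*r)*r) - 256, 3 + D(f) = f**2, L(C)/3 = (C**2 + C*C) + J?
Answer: 1/242257995722164460 ≈ 4.1278e-18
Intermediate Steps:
J = -4 (J = -6 + 2 = -4)
L(C) = -12 + 6*C**2 (L(C) = 3*((C**2 + C*C) - 4) = 3*((C**2 + C**2) - 4) = 3*(2*C**2 - 4) = 3*(-4 + 2*C**2) = -12 + 6*C**2)
D(f) = -3 + f**2
m(r) = -256 + r**2 + r*(-3 + 9*r**4) (m(r) = (r**2 + (-3 + ((r*3)*r)**2)*r) - 256 = (r**2 + (-3 + ((3*r)*r)**2)*r) - 256 = (r**2 + (-3 + (3*r**2)**2)*r) - 256 = (r**2 + (-3 + 9*r**4)*r) - 256 = (r**2 + r*(-3 + 9*r**4)) - 256 = -256 + r**2 + r*(-3 + 9*r**4))
1/m(L(18)) = 1/(-256 + (-12 + 6*18**2)**2 - 3*(-12 + 6*18**2) + 9*(-12 + 6*18**2)**5) = 1/(-256 + (-12 + 6*324)**2 - 3*(-12 + 6*324) + 9*(-12 + 6*324)**5) = 1/(-256 + (-12 + 1944)**2 - 3*(-12 + 1944) + 9*(-12 + 1944)**5) = 1/(-256 + 1932**2 - 3*1932 + 9*1932**5) = 1/(-256 + 3732624 - 5796 + 9*26917555079826432) = 1/(-256 + 3732624 - 5796 + 242257995718437888) = 1/242257995722164460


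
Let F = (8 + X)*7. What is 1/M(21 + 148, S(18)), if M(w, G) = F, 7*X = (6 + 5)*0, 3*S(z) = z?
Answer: 1/56 ≈ 0.017857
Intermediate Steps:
S(z) = z/3
X = 0 (X = ((6 + 5)*0)/7 = (11*0)/7 = (⅐)*0 = 0)
F = 56 (F = (8 + 0)*7 = 8*7 = 56)
M(w, G) = 56
1/M(21 + 148, S(18)) = 1/56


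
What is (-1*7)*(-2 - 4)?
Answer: 42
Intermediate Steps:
(-1*7)*(-2 - 4) = -7*(-6) = 42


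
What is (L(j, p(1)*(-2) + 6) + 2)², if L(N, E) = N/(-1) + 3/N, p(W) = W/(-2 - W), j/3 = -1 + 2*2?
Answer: 400/9 ≈ 44.444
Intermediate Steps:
j = 9 (j = 3*(-1 + 2*2) = 3*(-1 + 4) = 3*3 = 9)
L(N, E) = -N + 3/N (L(N, E) = N*(-1) + 3/N = -N + 3/N)
(L(j, p(1)*(-2) + 6) + 2)² = ((-1*9 + 3/9) + 2)² = ((-9 + 3*(⅑)) + 2)² = ((-9 + ⅓) + 2)² = (-26/3 + 2)² = (-20/3)² = 400/9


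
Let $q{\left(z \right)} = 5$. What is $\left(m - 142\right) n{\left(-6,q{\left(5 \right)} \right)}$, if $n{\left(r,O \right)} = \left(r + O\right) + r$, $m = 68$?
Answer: $518$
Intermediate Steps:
$n{\left(r,O \right)} = O + 2 r$ ($n{\left(r,O \right)} = \left(O + r\right) + r = O + 2 r$)
$\left(m - 142\right) n{\left(-6,q{\left(5 \right)} \right)} = \left(68 - 142\right) \left(5 + 2 \left(-6\right)\right) = - 74 \left(5 - 12\right) = \left(-74\right) \left(-7\right) = 518$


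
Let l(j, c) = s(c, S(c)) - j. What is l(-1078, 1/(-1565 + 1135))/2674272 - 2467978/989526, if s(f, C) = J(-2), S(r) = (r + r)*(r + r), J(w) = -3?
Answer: -366610040087/147014537504 ≈ -2.4937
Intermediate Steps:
S(r) = 4*r**2 (S(r) = (2*r)*(2*r) = 4*r**2)
s(f, C) = -3
l(j, c) = -3 - j
l(-1078, 1/(-1565 + 1135))/2674272 - 2467978/989526 = (-3 - 1*(-1078))/2674272 - 2467978/989526 = (-3 + 1078)*(1/2674272) - 2467978*1/989526 = 1075*(1/2674272) - 1233989/494763 = 1075/2674272 - 1233989/494763 = -366610040087/147014537504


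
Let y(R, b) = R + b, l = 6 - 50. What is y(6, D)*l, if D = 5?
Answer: -484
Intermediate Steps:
l = -44
y(6, D)*l = (6 + 5)*(-44) = 11*(-44) = -484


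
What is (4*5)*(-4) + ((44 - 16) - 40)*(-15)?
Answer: 100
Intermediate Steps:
(4*5)*(-4) + ((44 - 16) - 40)*(-15) = 20*(-4) + (28 - 40)*(-15) = -80 - 12*(-15) = -80 + 180 = 100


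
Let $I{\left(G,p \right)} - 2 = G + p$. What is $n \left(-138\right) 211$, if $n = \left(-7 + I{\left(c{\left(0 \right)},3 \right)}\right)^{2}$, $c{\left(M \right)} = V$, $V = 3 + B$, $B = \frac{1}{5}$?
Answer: $- \frac{1048248}{25} \approx -41930.0$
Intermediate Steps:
$B = \frac{1}{5} \approx 0.2$
$V = \frac{16}{5}$ ($V = 3 + \frac{1}{5} = \frac{16}{5} \approx 3.2$)
$c{\left(M \right)} = \frac{16}{5}$
$I{\left(G,p \right)} = 2 + G + p$ ($I{\left(G,p \right)} = 2 + \left(G + p\right) = 2 + G + p$)
$n = \frac{36}{25}$ ($n = \left(-7 + \left(2 + \frac{16}{5} + 3\right)\right)^{2} = \left(-7 + \frac{41}{5}\right)^{2} = \left(\frac{6}{5}\right)^{2} = \frac{36}{25} \approx 1.44$)
$n \left(-138\right) 211 = \frac{36}{25} \left(-138\right) 211 = \left(- \frac{4968}{25}\right) 211 = - \frac{1048248}{25}$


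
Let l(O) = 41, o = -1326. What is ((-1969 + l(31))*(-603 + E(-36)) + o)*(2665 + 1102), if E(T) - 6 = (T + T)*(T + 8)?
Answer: -10310874186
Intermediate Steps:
E(T) = 6 + 2*T*(8 + T) (E(T) = 6 + (T + T)*(T + 8) = 6 + (2*T)*(8 + T) = 6 + 2*T*(8 + T))
((-1969 + l(31))*(-603 + E(-36)) + o)*(2665 + 1102) = ((-1969 + 41)*(-603 + (6 + 2*(-36)² + 16*(-36))) - 1326)*(2665 + 1102) = (-1928*(-603 + (6 + 2*1296 - 576)) - 1326)*3767 = (-1928*(-603 + (6 + 2592 - 576)) - 1326)*3767 = (-1928*(-603 + 2022) - 1326)*3767 = (-1928*1419 - 1326)*3767 = (-2735832 - 1326)*3767 = -2737158*3767 = -10310874186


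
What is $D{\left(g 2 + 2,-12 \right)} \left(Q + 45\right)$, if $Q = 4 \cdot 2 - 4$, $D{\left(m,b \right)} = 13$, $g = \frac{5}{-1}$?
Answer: $637$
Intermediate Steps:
$g = -5$ ($g = 5 \left(-1\right) = -5$)
$Q = 4$ ($Q = 8 - 4 = 4$)
$D{\left(g 2 + 2,-12 \right)} \left(Q + 45\right) = 13 \left(4 + 45\right) = 13 \cdot 49 = 637$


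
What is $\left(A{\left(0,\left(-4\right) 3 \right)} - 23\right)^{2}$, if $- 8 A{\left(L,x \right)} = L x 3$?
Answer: $529$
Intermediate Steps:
$A{\left(L,x \right)} = - \frac{3 L x}{8}$ ($A{\left(L,x \right)} = - \frac{L x 3}{8} = - \frac{3 L x}{8}$)
$\left(A{\left(0,\left(-4\right) 3 \right)} - 23\right)^{2} = \left(\left(- \frac{3}{8}\right) 0 \left(\left(-4\right) 3\right) - 23\right)^{2} = \left(\left(- \frac{3}{8}\right) 0 \left(-12\right) - 23\right)^{2} = \left(0 - 23\right)^{2} = \left(-23\right)^{2} = 529$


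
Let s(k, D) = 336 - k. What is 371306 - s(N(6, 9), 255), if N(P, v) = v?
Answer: 370979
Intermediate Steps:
371306 - s(N(6, 9), 255) = 371306 - (336 - 1*9) = 371306 - (336 - 9) = 371306 - 1*327 = 371306 - 327 = 370979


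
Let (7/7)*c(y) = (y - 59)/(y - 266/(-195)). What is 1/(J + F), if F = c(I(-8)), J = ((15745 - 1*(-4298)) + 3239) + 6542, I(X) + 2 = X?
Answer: 1684/50237071 ≈ 3.3521e-5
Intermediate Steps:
I(X) = -2 + X
J = 29824 (J = ((15745 + 4298) + 3239) + 6542 = (20043 + 3239) + 6542 = 23282 + 6542 = 29824)
c(y) = (-59 + y)/(266/195 + y) (c(y) = (y - 59)/(y - 266/(-195)) = (-59 + y)/(y - 266*(-1/195)) = (-59 + y)/(y + 266/195) = (-59 + y)/(266/195 + y))
F = 13455/1684 (F = 195*(-59 + (-2 - 8))/(266 + 195*(-2 - 8)) = 195*(-59 - 10)/(266 + 195*(-10)) = 195*(-69)/(266 - 1950) = 195*(-69)/(-1684) = 195*(-1/1684)*(-69) = 13455/1684 ≈ 7.9899)
1/(J + F) = 1/(29824 + 13455/1684) = 1/(50237071/1684) = 1684/50237071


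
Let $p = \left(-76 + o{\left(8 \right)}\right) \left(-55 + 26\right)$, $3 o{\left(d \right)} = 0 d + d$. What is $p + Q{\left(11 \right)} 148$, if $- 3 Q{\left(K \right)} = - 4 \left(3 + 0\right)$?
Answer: $\frac{8156}{3} \approx 2718.7$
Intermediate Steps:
$o{\left(d \right)} = \frac{d}{3}$ ($o{\left(d \right)} = \frac{0 d + d}{3} = \frac{0 + d}{3} = \frac{d}{3}$)
$Q{\left(K \right)} = 4$ ($Q{\left(K \right)} = - \frac{\left(-4\right) \left(3 + 0\right)}{3} = - \frac{\left(-4\right) 3}{3} = \left(- \frac{1}{3}\right) \left(-12\right) = 4$)
$p = \frac{6380}{3}$ ($p = \left(-76 + \frac{1}{3} \cdot 8\right) \left(-55 + 26\right) = \left(-76 + \frac{8}{3}\right) \left(-29\right) = \left(- \frac{220}{3}\right) \left(-29\right) = \frac{6380}{3} \approx 2126.7$)
$p + Q{\left(11 \right)} 148 = \frac{6380}{3} + 4 \cdot 148 = \frac{6380}{3} + 592 = \frac{8156}{3}$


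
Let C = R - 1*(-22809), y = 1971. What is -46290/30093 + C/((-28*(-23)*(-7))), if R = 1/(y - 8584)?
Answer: -10066454271/1525705069 ≈ -6.5979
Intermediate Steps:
R = -1/6613 (R = 1/(1971 - 8584) = 1/(-6613) = -1/6613 ≈ -0.00015122)
C = 150835916/6613 (C = -1/6613 - 1*(-22809) = -1/6613 + 22809 = 150835916/6613 ≈ 22809.)
-46290/30093 + C/((-28*(-23)*(-7))) = -46290/30093 + 150835916/(6613*((-28*(-23)*(-7)))) = -46290*1/30093 + 150835916/(6613*((644*(-7)))) = -15430/10031 + (150835916/6613)/(-4508) = -15430/10031 + (150835916/6613)*(-1/4508) = -15430/10031 - 769571/152099 = -10066454271/1525705069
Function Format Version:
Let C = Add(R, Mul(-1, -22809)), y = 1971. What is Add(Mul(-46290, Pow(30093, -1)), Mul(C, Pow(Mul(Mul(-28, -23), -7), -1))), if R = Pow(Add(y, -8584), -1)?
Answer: Rational(-10066454271, 1525705069) ≈ -6.5979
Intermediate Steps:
R = Rational(-1, 6613) (R = Pow(Add(1971, -8584), -1) = Pow(-6613, -1) = Rational(-1, 6613) ≈ -0.00015122)
C = Rational(150835916, 6613) (C = Add(Rational(-1, 6613), Mul(-1, -22809)) = Add(Rational(-1, 6613), 22809) = Rational(150835916, 6613) ≈ 22809.)
Add(Mul(-46290, Pow(30093, -1)), Mul(C, Pow(Mul(Mul(-28, -23), -7), -1))) = Add(Mul(-46290, Pow(30093, -1)), Mul(Rational(150835916, 6613), Pow(Mul(Mul(-28, -23), -7), -1))) = Add(Mul(-46290, Rational(1, 30093)), Mul(Rational(150835916, 6613), Pow(Mul(644, -7), -1))) = Add(Rational(-15430, 10031), Mul(Rational(150835916, 6613), Pow(-4508, -1))) = Add(Rational(-15430, 10031), Mul(Rational(150835916, 6613), Rational(-1, 4508))) = Add(Rational(-15430, 10031), Rational(-769571, 152099)) = Rational(-10066454271, 1525705069)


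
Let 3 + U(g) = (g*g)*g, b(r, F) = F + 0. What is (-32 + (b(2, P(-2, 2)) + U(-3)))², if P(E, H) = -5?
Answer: 4489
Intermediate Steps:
b(r, F) = F
U(g) = -3 + g³ (U(g) = -3 + (g*g)*g = -3 + g²*g = -3 + g³)
(-32 + (b(2, P(-2, 2)) + U(-3)))² = (-32 + (-5 + (-3 + (-3)³)))² = (-32 + (-5 + (-3 - 27)))² = (-32 + (-5 - 30))² = (-32 - 35)² = (-67)² = 4489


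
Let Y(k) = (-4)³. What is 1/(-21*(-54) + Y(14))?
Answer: 1/1070 ≈ 0.00093458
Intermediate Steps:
Y(k) = -64
1/(-21*(-54) + Y(14)) = 1/(-21*(-54) - 64) = 1/(1134 - 64) = 1/1070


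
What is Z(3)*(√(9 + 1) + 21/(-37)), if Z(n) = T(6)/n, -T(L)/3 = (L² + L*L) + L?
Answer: 1638/37 - 78*√10 ≈ -202.39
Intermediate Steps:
T(L) = -6*L² - 3*L (T(L) = -3*((L² + L*L) + L) = -3*((L² + L²) + L) = -3*(2*L² + L) = -3*(L + 2*L²) = -6*L² - 3*L)
Z(n) = -234/n (Z(n) = (-3*6*(1 + 2*6))/n = (-3*6*(1 + 12))/n = (-3*6*13)/n = -234/n)
Z(3)*(√(9 + 1) + 21/(-37)) = (-234/3)*(√(9 + 1) + 21/(-37)) = (-234*⅓)*(√10 + 21*(-1/37)) = -78*(√10 - 21/37) = -78*(-21/37 + √10) = 1638/37 - 78*√10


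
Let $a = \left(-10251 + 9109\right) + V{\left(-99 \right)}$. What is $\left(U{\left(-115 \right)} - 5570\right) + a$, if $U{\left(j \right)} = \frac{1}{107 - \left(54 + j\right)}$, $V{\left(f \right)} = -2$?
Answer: $- \frac{1127951}{168} \approx -6714.0$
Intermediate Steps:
$U{\left(j \right)} = \frac{1}{53 - j}$
$a = -1144$ ($a = \left(-10251 + 9109\right) - 2 = -1142 - 2 = -1144$)
$\left(U{\left(-115 \right)} - 5570\right) + a = \left(- \frac{1}{-53 - 115} - 5570\right) - 1144 = \left(- \frac{1}{-168} - 5570\right) - 1144 = \left(\left(-1\right) \left(- \frac{1}{168}\right) - 5570\right) - 1144 = \left(\frac{1}{168} - 5570\right) - 1144 = - \frac{935759}{168} - 1144 = - \frac{1127951}{168}$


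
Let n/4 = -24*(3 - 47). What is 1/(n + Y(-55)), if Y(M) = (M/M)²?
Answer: 1/4225 ≈ 0.00023669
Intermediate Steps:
Y(M) = 1 (Y(M) = 1² = 1)
n = 4224 (n = 4*(-24*(3 - 47)) = 4*(-24*(-44)) = 4*1056 = 4224)
1/(n + Y(-55)) = 1/(4224 + 1) = 1/4225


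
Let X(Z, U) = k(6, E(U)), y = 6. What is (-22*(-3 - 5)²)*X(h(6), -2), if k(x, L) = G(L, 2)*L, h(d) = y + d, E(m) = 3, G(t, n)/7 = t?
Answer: -88704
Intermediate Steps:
G(t, n) = 7*t
h(d) = 6 + d
k(x, L) = 7*L² (k(x, L) = (7*L)*L = 7*L²)
X(Z, U) = 63 (X(Z, U) = 7*3² = 7*9 = 63)
(-22*(-3 - 5)²)*X(h(6), -2) = -22*(-3 - 5)²*63 = -22*(-8)²*63 = -22*64*63 = -1408*63 = -88704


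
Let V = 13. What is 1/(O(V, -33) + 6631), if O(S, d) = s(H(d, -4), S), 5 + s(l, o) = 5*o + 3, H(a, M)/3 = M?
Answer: 1/6694 ≈ 0.00014939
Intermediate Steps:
H(a, M) = 3*M
s(l, o) = -2 + 5*o (s(l, o) = -5 + (5*o + 3) = -5 + (3 + 5*o) = -2 + 5*o)
O(S, d) = -2 + 5*S
1/(O(V, -33) + 6631) = 1/((-2 + 5*13) + 6631) = 1/((-2 + 65) + 6631) = 1/(63 + 6631) = 1/6694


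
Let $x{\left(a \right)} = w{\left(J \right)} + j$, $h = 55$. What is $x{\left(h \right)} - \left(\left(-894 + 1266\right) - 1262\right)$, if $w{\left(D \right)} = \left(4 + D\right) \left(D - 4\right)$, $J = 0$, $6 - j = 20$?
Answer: $860$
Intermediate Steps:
$j = -14$ ($j = 6 - 20 = -14$)
$w{\left(D \right)} = \left(-4 + D\right) \left(4 + D\right)$ ($w{\left(D \right)} = \left(4 + D\right) \left(-4 + D\right) = \left(-4 + D\right) \left(4 + D\right)$)
$x{\left(a \right)} = -30$ ($x{\left(a \right)} = \left(-16 + 0^{2}\right) - 14 = \left(-16 + 0\right) - 14 = -16 - 14 = -30$)
$x{\left(h \right)} - \left(\left(-894 + 1266\right) - 1262\right) = -30 - \left(\left(-894 + 1266\right) - 1262\right) = -30 - \left(372 - 1262\right) = -30 - -890 = -30 + 890 = 860$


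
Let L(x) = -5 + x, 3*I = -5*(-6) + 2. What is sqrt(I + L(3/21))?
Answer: sqrt(2562)/21 ≈ 2.4103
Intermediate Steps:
I = 32/3 (I = (-5*(-6) + 2)/3 = (30 + 2)/3 = (1/3)*32 = 32/3 ≈ 10.667)
sqrt(I + L(3/21)) = sqrt(32/3 + (-5 + 3/21)) = sqrt(32/3 + (-5 + 3*(1/21))) = sqrt(32/3 + (-5 + 1/7)) = sqrt(32/3 - 34/7) = sqrt(122/21) = sqrt(2562)/21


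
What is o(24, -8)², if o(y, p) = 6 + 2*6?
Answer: 324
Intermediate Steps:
o(y, p) = 18 (o(y, p) = 6 + 12 = 18)
o(24, -8)² = 18² = 324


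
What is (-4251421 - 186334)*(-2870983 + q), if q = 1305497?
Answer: 6947243323930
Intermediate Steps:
(-4251421 - 186334)*(-2870983 + q) = (-4251421 - 186334)*(-2870983 + 1305497) = -4437755*(-1565486) = 6947243323930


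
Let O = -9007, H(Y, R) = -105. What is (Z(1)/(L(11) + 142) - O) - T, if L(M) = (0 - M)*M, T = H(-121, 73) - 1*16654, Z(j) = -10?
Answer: 541076/21 ≈ 25766.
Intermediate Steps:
T = -16759 (T = -105 - 1*16654 = -105 - 16654 = -16759)
L(M) = -M² (L(M) = (-M)*M = -M²)
(Z(1)/(L(11) + 142) - O) - T = (-10/(-1*11² + 142) - 1*(-9007)) - 1*(-16759) = (-10/(-1*121 + 142) + 9007) + 16759 = (-10/(-121 + 142) + 9007) + 16759 = (-10/21 + 9007) + 16759 = 189137/21 + 16759 = 541076/21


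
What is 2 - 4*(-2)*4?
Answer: 34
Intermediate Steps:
2 - 4*(-2)*4 = 2 + 8*4 = 2 + 32 = 34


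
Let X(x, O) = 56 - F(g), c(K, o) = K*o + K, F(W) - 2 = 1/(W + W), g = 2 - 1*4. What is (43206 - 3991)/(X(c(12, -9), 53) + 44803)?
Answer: 156860/179429 ≈ 0.87422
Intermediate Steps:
g = -2 (g = 2 - 4 = -2)
F(W) = 2 + 1/(2*W) (F(W) = 2 + 1/(W + W) = 2 + 1/(2*W))
c(K, o) = K + K*o
X(x, O) = 217/4 (X(x, O) = 56 - (2 + (½)/(-2)) = 56 - (2 + (½)*(-½)) = 56 - (2 - ¼) = 56 - 1*7/4 = 56 - 7/4 = 217/4)
(43206 - 3991)/(X(c(12, -9), 53) + 44803) = (43206 - 3991)/(217/4 + 44803) = 39215/(179429/4) = 39215*(4/179429) = 156860/179429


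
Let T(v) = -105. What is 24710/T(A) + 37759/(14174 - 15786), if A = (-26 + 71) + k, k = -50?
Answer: -1251349/4836 ≈ -258.76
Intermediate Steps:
A = -5 (A = (-26 + 71) - 50 = 45 - 50 = -5)
24710/T(A) + 37759/(14174 - 15786) = 24710/(-105) + 37759/(14174 - 15786) = 24710*(-1/105) + 37759/(-1612) = -706/3 + 37759*(-1/1612) = -706/3 - 37759/1612 = -1251349/4836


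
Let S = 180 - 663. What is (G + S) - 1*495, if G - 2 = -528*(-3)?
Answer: 608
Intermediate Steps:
G = 1586 (G = 2 - 528*(-3) = 2 - 1*(-1584) = 2 + 1584 = 1586)
S = -483
(G + S) - 1*495 = (1586 - 483) - 1*495 = 1103 - 495 = 608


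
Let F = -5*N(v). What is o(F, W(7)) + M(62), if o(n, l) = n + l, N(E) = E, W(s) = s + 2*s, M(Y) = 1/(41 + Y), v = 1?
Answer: 1649/103 ≈ 16.010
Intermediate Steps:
W(s) = 3*s
F = -5 (F = -5*1 = -5)
o(n, l) = l + n
o(F, W(7)) + M(62) = (3*7 - 5) + 1/(41 + 62) = (21 - 5) + 1/103 = 16 + 1/103 = 1649/103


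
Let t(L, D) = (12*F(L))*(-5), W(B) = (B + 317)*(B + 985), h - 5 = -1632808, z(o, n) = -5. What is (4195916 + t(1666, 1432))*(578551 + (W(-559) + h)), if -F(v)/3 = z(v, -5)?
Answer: -4855076597504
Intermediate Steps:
F(v) = 15 (F(v) = -3*(-5) = 15)
h = -1632803 (h = 5 - 1632808 = -1632803)
W(B) = (317 + B)*(985 + B)
t(L, D) = -900 (t(L, D) = (12*15)*(-5) = 180*(-5) = -900)
(4195916 + t(1666, 1432))*(578551 + (W(-559) + h)) = (4195916 - 900)*(578551 + ((312245 + (-559)² + 1302*(-559)) - 1632803)) = 4195016*(578551 + ((312245 + 312481 - 727818) - 1632803)) = 4195016*(578551 + (-103092 - 1632803)) = 4195016*(578551 - 1735895) = 4195016*(-1157344) = -4855076597504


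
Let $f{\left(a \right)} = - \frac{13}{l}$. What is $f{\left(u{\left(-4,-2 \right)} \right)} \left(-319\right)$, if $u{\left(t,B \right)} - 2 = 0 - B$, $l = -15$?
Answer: $- \frac{4147}{15} \approx -276.47$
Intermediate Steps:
$u{\left(t,B \right)} = 2 - B$ ($u{\left(t,B \right)} = 2 + \left(0 - B\right) = 2 - B$)
$f{\left(a \right)} = \frac{13}{15}$ ($f{\left(a \right)} = - \frac{13}{-15} = \left(-13\right) \left(- \frac{1}{15}\right) = \frac{13}{15}$)
$f{\left(u{\left(-4,-2 \right)} \right)} \left(-319\right) = \frac{13}{15} \left(-319\right) = - \frac{4147}{15}$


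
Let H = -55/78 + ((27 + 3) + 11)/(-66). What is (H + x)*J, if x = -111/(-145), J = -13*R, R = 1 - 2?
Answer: -34886/4785 ≈ -7.2907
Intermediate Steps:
R = -1
J = 13 (J = -13*(-1) = 13)
H = -569/429 (H = -55*1/78 + (30 + 11)*(-1/66) = -55/78 + 41*(-1/66) = -55/78 - 41/66 = -569/429 ≈ -1.3263)
x = 111/145 (x = -111*(-1/145) = 111/145 ≈ 0.76552)
(H + x)*J = (-569/429 + 111/145)*13 = -34886/62205*13 = -34886/4785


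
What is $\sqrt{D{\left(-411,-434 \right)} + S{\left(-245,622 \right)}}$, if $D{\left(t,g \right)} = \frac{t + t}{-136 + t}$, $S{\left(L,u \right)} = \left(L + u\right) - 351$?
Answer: $\frac{2 \sqrt{2057267}}{547} \approx 5.2443$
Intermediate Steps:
$S{\left(L,u \right)} = -351 + L + u$
$D{\left(t,g \right)} = \frac{2 t}{-136 + t}$
$\sqrt{D{\left(-411,-434 \right)} + S{\left(-245,622 \right)}} = \sqrt{2 \left(-411\right) \frac{1}{-136 - 411} - -26} = \sqrt{2 \left(-411\right) \frac{1}{-547} + 26} = \sqrt{2 \left(-411\right) \left(- \frac{1}{547}\right) + 26} = \sqrt{\frac{822}{547} + 26} = \sqrt{\frac{15044}{547}} = \frac{2 \sqrt{2057267}}{547}$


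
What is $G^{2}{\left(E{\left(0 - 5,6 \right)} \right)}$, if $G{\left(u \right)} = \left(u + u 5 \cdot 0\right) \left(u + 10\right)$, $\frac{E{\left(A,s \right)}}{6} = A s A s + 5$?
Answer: $872564336640000$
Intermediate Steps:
$E{\left(A,s \right)} = 30 + 6 A^{2} s^{2}$ ($E{\left(A,s \right)} = 6 \left(A s A s + 5\right) = 6 \left(s A^{2} s + 5\right) = 6 \left(A^{2} s^{2} + 5\right) = 6 \left(5 + A^{2} s^{2}\right) = 30 + 6 A^{2} s^{2}$)
$G{\left(u \right)} = u \left(10 + u\right)$ ($G{\left(u \right)} = \left(u + 5 u 0\right) \left(10 + u\right) = \left(u + 0\right) \left(10 + u\right) = u \left(10 + u\right)$)
$G^{2}{\left(E{\left(0 - 5,6 \right)} \right)} = \left(\left(30 + 6 \left(0 - 5\right)^{2} \cdot 6^{2}\right) \left(10 + \left(30 + 6 \left(0 - 5\right)^{2} \cdot 6^{2}\right)\right)\right)^{2} = \left(\left(30 + 6 \left(-5\right)^{2} \cdot 36\right) \left(10 + \left(30 + 6 \left(-5\right)^{2} \cdot 36\right)\right)\right)^{2} = \left(\left(30 + 6 \cdot 25 \cdot 36\right) \left(10 + \left(30 + 6 \cdot 25 \cdot 36\right)\right)\right)^{2} = \left(\left(30 + 5400\right) \left(10 + \left(30 + 5400\right)\right)\right)^{2} = \left(5430 \left(10 + 5430\right)\right)^{2} = \left(5430 \cdot 5440\right)^{2} = 29539200^{2} = 872564336640000$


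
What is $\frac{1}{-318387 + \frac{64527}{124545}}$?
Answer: $- \frac{41515}{13217814796} \approx -3.1408 \cdot 10^{-6}$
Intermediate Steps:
$\frac{1}{-318387 + \frac{64527}{124545}} = \frac{1}{-318387 + 64527 \cdot \frac{1}{124545}} = \frac{1}{-318387 + \frac{21509}{41515}} = \frac{1}{- \frac{13217814796}{41515}} = - \frac{41515}{13217814796}$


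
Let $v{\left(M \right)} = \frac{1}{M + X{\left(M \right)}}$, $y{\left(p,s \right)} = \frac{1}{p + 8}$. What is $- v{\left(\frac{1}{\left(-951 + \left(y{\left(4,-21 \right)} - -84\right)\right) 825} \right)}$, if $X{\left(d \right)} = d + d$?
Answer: $\frac{2860825}{12} \approx 2.384 \cdot 10^{5}$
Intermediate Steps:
$y{\left(p,s \right)} = \frac{1}{8 + p}$
$X{\left(d \right)} = 2 d$
$v{\left(M \right)} = \frac{1}{3 M}$ ($v{\left(M \right)} = \frac{1}{M + 2 M} = \frac{1}{3 M}$)
$- v{\left(\frac{1}{\left(-951 + \left(y{\left(4,-21 \right)} - -84\right)\right) 825} \right)} = - \frac{1}{3 \frac{1}{\left(-951 + \left(\frac{1}{8 + 4} - -84\right)\right) 825}} = - \frac{1}{3 \frac{1}{-951 + \left(\frac{1}{12} + 84\right)} \frac{1}{825}} = - \frac{1}{3 \frac{1}{-951 + \frac{1009}{12}} \cdot \frac{1}{825}} = - \frac{1}{3 \frac{1}{- \frac{10403}{12}} \cdot \frac{1}{825}} = - \frac{1}{3 \left(\left(- \frac{12}{10403}\right) \frac{1}{825}\right)} = - \frac{1}{3 \left(- \frac{4}{2860825}\right)} = - \frac{-2860825}{3 \cdot 4} = \left(-1\right) \left(- \frac{2860825}{12}\right) = \frac{2860825}{12}$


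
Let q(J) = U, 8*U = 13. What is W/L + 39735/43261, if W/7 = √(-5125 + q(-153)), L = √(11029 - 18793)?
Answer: 39735/43261 + 7*√159111534/15528 ≈ 6.6048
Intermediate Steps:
U = 13/8 (U = (⅛)*13 = 13/8 ≈ 1.6250)
L = 2*I*√1941 (L = √(-7764) = 2*I*√1941 ≈ 88.114*I)
q(J) = 13/8
W = 7*I*√81974/4 (W = 7*√(-5125 + 13/8) = 7*√(-40987/8) = 7*(I*√81974/4) = 7*I*√81974/4 ≈ 501.04*I)
W/L + 39735/43261 = (7*I*√81974/4)/((2*I*√1941)) + 39735/43261 = (7*I*√81974/4)*(-I*√1941/3882) + 39735*(1/43261) = 7*√159111534/15528 + 39735/43261 = 39735/43261 + 7*√159111534/15528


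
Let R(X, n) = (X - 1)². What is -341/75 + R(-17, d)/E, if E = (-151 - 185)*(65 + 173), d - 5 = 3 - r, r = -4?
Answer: -2274449/499800 ≈ -4.5507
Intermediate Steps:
d = 12 (d = 5 + (3 - 1*(-4)) = 5 + (3 + 4) = 5 + 7 = 12)
R(X, n) = (-1 + X)²
E = -79968 (E = -336*238 = -79968)
-341/75 + R(-17, d)/E = -341/75 + (-1 - 17)²/(-79968) = -341*1/75 + (-18)²*(-1/79968) = -341/75 + 324*(-1/79968) = -341/75 - 27/6664 = -2274449/499800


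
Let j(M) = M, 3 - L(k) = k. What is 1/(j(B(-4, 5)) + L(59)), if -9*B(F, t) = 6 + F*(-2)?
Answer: -9/518 ≈ -0.017375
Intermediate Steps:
B(F, t) = -2/3 + 2*F/9 (B(F, t) = -(6 + F*(-2))/9 = -(6 - 2*F)/9 = -2/3 + 2*F/9)
L(k) = 3 - k
1/(j(B(-4, 5)) + L(59)) = 1/((-2/3 + (2/9)*(-4)) + (3 - 1*59)) = 1/((-2/3 - 8/9) + (3 - 59)) = 1/(-14/9 - 56) = 1/(-518/9) = -9/518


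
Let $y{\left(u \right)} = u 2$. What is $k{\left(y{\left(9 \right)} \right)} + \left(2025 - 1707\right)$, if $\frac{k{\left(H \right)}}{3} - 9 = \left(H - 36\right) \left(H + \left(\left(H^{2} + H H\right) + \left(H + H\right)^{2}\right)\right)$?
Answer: $-105603$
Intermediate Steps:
$y{\left(u \right)} = 2 u$
$k{\left(H \right)} = 27 + 3 \left(-36 + H\right) \left(H + 6 H^{2}\right)$ ($k{\left(H \right)} = 27 + 3 \left(H - 36\right) \left(H + \left(\left(H^{2} + H H\right) + \left(H + H\right)^{2}\right)\right) = 27 + 3 \left(-36 + H\right) \left(H + \left(\left(H^{2} + H^{2}\right) + \left(2 H\right)^{2}\right)\right) = 27 + 3 \left(-36 + H\right) \left(H + \left(2 H^{2} + 4 H^{2}\right)\right) = 27 + 3 \left(-36 + H\right) \left(H + 6 H^{2}\right)$)
$k{\left(y{\left(9 \right)} \right)} + \left(2025 - 1707\right) = \left(27 - 645 \left(2 \cdot 9\right)^{2} - 108 \cdot 2 \cdot 9 + 18 \left(2 \cdot 9\right)^{3}\right) + \left(2025 - 1707\right) = \left(27 - 645 \cdot 18^{2} - 1944 + 18 \cdot 18^{3}\right) + \left(2025 - 1707\right) = \left(27 - 208980 - 1944 + 18 \cdot 5832\right) + 318 = \left(27 - 208980 - 1944 + 104976\right) + 318 = -105921 + 318 = -105603$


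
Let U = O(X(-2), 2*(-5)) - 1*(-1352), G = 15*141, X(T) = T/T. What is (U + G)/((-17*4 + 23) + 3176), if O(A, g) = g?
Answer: 3457/3131 ≈ 1.1041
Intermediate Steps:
X(T) = 1
G = 2115
U = 1342 (U = 2*(-5) - 1*(-1352) = -10 + 1352 = 1342)
(U + G)/((-17*4 + 23) + 3176) = (1342 + 2115)/((-17*4 + 23) + 3176) = 3457/((-68 + 23) + 3176) = 3457/(-45 + 3176) = 3457/3131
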